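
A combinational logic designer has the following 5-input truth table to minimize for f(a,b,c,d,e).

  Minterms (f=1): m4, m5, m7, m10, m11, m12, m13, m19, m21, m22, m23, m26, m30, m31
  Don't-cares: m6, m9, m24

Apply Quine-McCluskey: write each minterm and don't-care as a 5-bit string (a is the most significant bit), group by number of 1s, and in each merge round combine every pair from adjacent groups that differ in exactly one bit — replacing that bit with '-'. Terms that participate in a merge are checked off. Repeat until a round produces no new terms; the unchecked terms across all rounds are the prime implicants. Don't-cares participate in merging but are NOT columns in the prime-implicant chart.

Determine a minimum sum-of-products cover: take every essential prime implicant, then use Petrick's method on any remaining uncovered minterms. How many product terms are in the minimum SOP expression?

Round 0: 00100✓ 00101✓ 00110✓ 00111✓ 01001✓ 01010✓ 01011✓ 01100✓ 01101✓ 10011✓ 10101✓ 10110✓ 10111✓ 11000✓ 11010✓ 11110✓ 11111✓
Round 1: -0101✓ -0110✓ -0111✓ -1010 0-100✓ 0-101✓ 001-0✓ 001-1✓ 0010-✓ 0011-✓ 01-01 010-1 0101- 0110-✓ 1-110✓ 1-111✓ 10-11 101-1✓ 1011-✓ 11-10 110-0 1111-✓
Round 2: -01-1 -011- 0-10- 001-- 1-11-
PIs = {-01-1, -011-, -1010, 0-10-, 001--, 01-01, 010-1, 0101-, 1-11-, 10-11, 11-10, 110-0}
Coverage chart:
  m4: 0-10-,001--
  m5: -01-1,0-10-,001--
  m7: -01-1,-011-,001--
  m10: -1010,0101-
  m11: 010-1,0101-
  m12: 0-10- ←essential
  m13: 0-10-,01-01
  m19: 10-11 ←essential
  m21: -01-1 ←essential
  m22: -011-,1-11-
  m23: -01-1,-011-,1-11-,10-11
  m26: -1010,11-10,110-0
  m30: 1-11-,11-10
  m31: 1-11- ←essential
Essential: -01-1, 0-10-, 1-11-, 10-11
Petrick residual → -1010, 010-1
Min cover (6 terms): b'ce + bc'de' + a'cd' + a'bc'e + acd + ab'de

6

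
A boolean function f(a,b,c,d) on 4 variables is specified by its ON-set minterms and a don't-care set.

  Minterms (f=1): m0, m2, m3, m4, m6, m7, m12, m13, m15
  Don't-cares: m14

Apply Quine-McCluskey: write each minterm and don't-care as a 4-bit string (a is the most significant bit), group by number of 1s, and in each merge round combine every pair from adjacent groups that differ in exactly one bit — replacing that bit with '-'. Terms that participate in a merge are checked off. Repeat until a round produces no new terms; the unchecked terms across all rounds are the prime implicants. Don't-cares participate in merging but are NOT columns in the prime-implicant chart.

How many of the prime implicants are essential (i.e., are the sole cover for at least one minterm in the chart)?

Round 0: 0000✓ 0010✓ 0011✓ 0100✓ 0110✓ 0111✓ 1100✓ 1101✓ 1110✓ 1111✓
Round 1: -100✓ -110✓ -111✓ 0-00✓ 0-10✓ 0-11✓ 00-0✓ 001-✓ 01-0✓ 011-✓ 11-0✓ 11-1✓ 110-✓ 111-✓
Round 2: -1-0 -11- 0--0 0-1- 11--
PIs = {-1-0, -11-, 0--0, 0-1-, 11--}
Coverage chart:
  m0: 0--0 ←essential
  m2: 0--0,0-1-
  m3: 0-1- ←essential
  m4: -1-0,0--0
  m6: -1-0,-11-,0--0,0-1-
  m7: -11-,0-1-
  m12: -1-0,11--
  m13: 11-- ←essential
  m15: -11-,11--
Essential: 0--0, 0-1-, 11--

3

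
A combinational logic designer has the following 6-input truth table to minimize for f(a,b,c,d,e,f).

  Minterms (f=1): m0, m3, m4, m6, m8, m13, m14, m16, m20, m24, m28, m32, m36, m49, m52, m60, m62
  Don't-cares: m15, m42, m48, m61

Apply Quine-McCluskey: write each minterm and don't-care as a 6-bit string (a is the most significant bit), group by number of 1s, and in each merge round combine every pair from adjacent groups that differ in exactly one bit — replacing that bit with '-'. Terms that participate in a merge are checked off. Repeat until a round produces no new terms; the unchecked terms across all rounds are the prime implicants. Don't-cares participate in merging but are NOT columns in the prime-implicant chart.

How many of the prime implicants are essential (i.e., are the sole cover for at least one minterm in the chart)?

[col 0] 000000*, 000011, 000100*, 000110*, 001000*, 001101*, 001110*, 001111*, 010000*, 010100*, 011000*, 011100*, 100000*, 100100*, 101010, 110000*, 110001*, 110100*, 111100*, 111101*, 111110*
[col 1] -00000*, -00100*, -10000*, -10100*, -11100*, 0-0000*, 0-0100*, 0-1000*, 00-000*, 00-110, 000-00*, 0001-0, 0011-1, 00111-, 01-000*, 01-100*, 010-00*, 011-00*, 1-0000*, 1-0100*, 100-00*, 11-100*, 110-00*, 11000-, 1111-0, 11110-
[col 2] --0000*, --0100*, -00-00*, -1-100, -10-00*, 0--000, 0-0-00*, 01--00, 1-0-00*
[col 3] --0-00
Prime implicants: --0-00, -1-100, 0--000, 00-110, 000011, 0001-0, 0011-1, 00111-, 01--00, 101010, 11000-, 1111-0, 11110-
PI chart (minterm → PIs covering it):
  0 | --0-00,0--000
  3 | 000011  (sole → essential)
  4 | --0-00,0001-0
  6 | 00-110,0001-0
  8 | 0--000  (sole → essential)
  13 | 0011-1  (sole → essential)
  14 | 00-110,00111-
  16 | --0-00,0--000,01--00
  20 | --0-00,-1-100,01--00
  24 | 0--000,01--00
  28 | -1-100,01--00
  32 | --0-00  (sole → essential)
  36 | --0-00  (sole → essential)
  49 | 11000-  (sole → essential)
  52 | --0-00,-1-100
  60 | -1-100,1111-0,11110-
  62 | 1111-0  (sole → essential)
Essential prime implicants: --0-00, 0--000, 000011, 0011-1, 11000-, 1111-0

6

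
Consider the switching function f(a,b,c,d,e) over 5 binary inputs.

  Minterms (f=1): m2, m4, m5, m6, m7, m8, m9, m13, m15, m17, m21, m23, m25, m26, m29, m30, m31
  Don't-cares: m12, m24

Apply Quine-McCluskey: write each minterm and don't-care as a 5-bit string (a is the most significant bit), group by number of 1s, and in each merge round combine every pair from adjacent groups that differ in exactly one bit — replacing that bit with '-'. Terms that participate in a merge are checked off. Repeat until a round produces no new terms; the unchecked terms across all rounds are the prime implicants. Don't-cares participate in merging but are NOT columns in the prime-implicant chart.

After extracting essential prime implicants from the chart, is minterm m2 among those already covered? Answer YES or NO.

YES

[col 0] 00010*, 00100*, 00101*, 00110*, 00111*, 01000*, 01001*, 01100*, 01101*, 01111*, 10001*, 10101*, 10111*, 11000*, 11001*, 11010*, 11101*, 11110*, 11111*
[col 1] -0101*, -0111*, -1000*, -1001*, -1101*, -1111*, 0-100*, 0-101*, 0-111*, 00-10, 001-0*, 001-1*, 0010-*, 0011-*, 01-00*, 01-01*, 0100-*, 011-1*, 0110-*, 1-001*, 1-101*, 1-111*, 10-01*, 101-1*, 11-01*, 11-10, 110-0, 1100-*, 111-1*, 1111-
[col 2] --101*, --111*, -01-1*, -1-01, -100-, -11-1*, 0-1-1*, 0-10-, 001--, 01-0-, 1--01, 1-1-1*
[col 3] --1-1
Prime implicants: --1-1, -1-01, -100-, 0-10-, 00-10, 001--, 01-0-, 1--01, 11-10, 110-0, 1111-
PI chart (minterm → PIs covering it):
  2 | 00-10  (sole → essential)
  4 | 0-10-,001--
  5 | --1-1,0-10-,001--
  6 | 00-10,001--
  7 | --1-1,001--
  8 | -100-,01-0-
  9 | -1-01,-100-,01-0-
  13 | --1-1,-1-01,0-10-,01-0-
  15 | --1-1  (sole → essential)
  17 | 1--01  (sole → essential)
  21 | --1-1,1--01
  23 | --1-1  (sole → essential)
  25 | -1-01,-100-,1--01
  26 | 11-10,110-0
  29 | --1-1,-1-01,1--01
  30 | 11-10,1111-
  31 | --1-1,1111-
Essential prime implicants: --1-1, 00-10, 1--01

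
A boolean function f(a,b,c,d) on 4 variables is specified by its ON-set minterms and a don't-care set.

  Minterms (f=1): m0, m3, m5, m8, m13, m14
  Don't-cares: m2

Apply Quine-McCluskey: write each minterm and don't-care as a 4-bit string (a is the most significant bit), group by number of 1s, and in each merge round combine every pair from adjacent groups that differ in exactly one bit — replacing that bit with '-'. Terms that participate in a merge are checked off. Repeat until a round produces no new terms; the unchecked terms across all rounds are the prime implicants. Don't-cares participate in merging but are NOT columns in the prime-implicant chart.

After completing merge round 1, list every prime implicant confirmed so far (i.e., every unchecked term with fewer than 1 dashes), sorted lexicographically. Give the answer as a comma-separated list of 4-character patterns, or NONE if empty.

size-2^0 implicants → 0000(✓)  0010(✓)  0011(✓)  0101(✓)  1000(✓)  1101(✓)  1110
size-2^1 implicants → -000  -101  00-0  001-
Unchecked terms (primes): -000, -101, 00-0, 001-, 1110

1110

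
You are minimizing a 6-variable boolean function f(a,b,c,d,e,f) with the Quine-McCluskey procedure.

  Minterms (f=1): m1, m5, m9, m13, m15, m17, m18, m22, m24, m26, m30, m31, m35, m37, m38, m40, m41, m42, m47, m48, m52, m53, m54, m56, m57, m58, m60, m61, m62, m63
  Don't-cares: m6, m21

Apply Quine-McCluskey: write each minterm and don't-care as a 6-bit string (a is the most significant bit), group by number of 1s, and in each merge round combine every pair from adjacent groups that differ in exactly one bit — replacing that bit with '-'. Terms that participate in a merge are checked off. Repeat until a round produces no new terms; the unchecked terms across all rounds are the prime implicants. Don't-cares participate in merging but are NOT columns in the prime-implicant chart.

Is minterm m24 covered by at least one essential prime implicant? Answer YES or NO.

[col 0] 000001*, 000101*, 000110*, 001001*, 001101*, 001111*, 010001*, 010010*, 010101*, 010110*, 011000*, 011010*, 011110*, 011111*, 100011, 100101*, 100110*, 101000*, 101001*, 101010*, 101111*, 110000*, 110100*, 110101*, 110110*, 111000*, 111001*, 111010*, 111100*, 111101*, 111110*, 111111*
[col 1] -00101*, -00110*, -01001, -01111*, -10101*, -10110*, -11000*, -11010*, -11110*, -11111*, 0-0001*, 0-0101*, 0-0110*, 0-1111*, 00-001*, 00-101*, 000-01*, 001-01*, 0011-1, 01-010*, 01-110*, 010-01*, 010-10*, 011-10*, 0110-0*, 01111-*, 1-0101*, 1-0110*, 1-1000*, 1-1001*, 1-1010*, 1-1111*, 1010-0*, 10100-*, 11-000*, 11-100*, 11-101*, 11-110*, 110-00*, 1101-0*, 11010-*, 111-00*, 111-01*, 111-10*, 1110-0*, 11100-*, 1111-0*, 1111-1*, 11110-*, 11111-*
[col 2] --0101, --0110, --1111, -1-110, -11-10, -110-0, -1111-, 0-0-01, 00--01, 01--10, 1-10-0, 1-100-, 11--00, 11-1-0, 11-10-, 111--0, 111-0-, 1111--
Prime implicants: --0101, --0110, --1111, -01001, -1-110, -11-10, -110-0, -1111-, 0-0-01, 00--01, 0011-1, 01--10, 1-10-0, 1-100-, 100011, 11--00, 11-1-0, 11-10-, 111--0, 111-0-, 1111--
PI chart (minterm → PIs covering it):
  1 | 0-0-01,00--01
  5 | --0101,0-0-01,00--01
  9 | -01001,00--01
  13 | 00--01,0011-1
  15 | --1111,0011-1
  17 | 0-0-01  (sole → essential)
  18 | 01--10  (sole → essential)
  22 | --0110,-1-110,01--10
  24 | -110-0  (sole → essential)
  26 | -11-10,-110-0,01--10
  30 | -1-110,-11-10,-1111-,01--10
  31 | --1111,-1111-
  35 | 100011  (sole → essential)
  37 | --0101  (sole → essential)
  38 | --0110  (sole → essential)
  40 | 1-10-0,1-100-
  41 | -01001,1-100-
  42 | 1-10-0  (sole → essential)
  47 | --1111  (sole → essential)
  48 | 11--00  (sole → essential)
  52 | 11--00,11-1-0,11-10-
  53 | --0101,11-10-
  54 | --0110,-1-110,11-1-0
  56 | -110-0,1-10-0,1-100-,11--00,111--0,111-0-
  57 | 1-100-,111-0-
  58 | -11-10,-110-0,1-10-0,111--0
  60 | 11--00,11-1-0,11-10-,111--0,111-0-,1111--
  61 | 11-10-,111-0-,1111--
  62 | -1-110,-11-10,-1111-,11-1-0,111--0,1111--
  63 | --1111,-1111-,1111--
Essential prime implicants: --0101, --0110, --1111, -110-0, 0-0-01, 01--10, 1-10-0, 100011, 11--00

YES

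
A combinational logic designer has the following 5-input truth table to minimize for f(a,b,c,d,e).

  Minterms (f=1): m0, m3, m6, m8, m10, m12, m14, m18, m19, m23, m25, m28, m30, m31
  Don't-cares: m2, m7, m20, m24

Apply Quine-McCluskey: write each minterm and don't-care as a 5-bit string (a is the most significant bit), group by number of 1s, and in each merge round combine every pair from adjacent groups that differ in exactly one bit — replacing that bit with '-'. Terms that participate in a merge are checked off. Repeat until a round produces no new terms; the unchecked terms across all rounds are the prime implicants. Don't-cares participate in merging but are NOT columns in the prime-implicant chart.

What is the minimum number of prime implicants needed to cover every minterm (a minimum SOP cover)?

[col 0] 00000*, 00010*, 00011*, 00110*, 00111*, 01000*, 01010*, 01100*, 01110*, 10010*, 10011*, 10100*, 10111*, 11000*, 11001*, 11100*, 11110*, 11111*
[col 1] -0010*, -0011*, -0111*, -1000*, -1100*, -1110*, 0-000*, 0-010*, 0-110*, 00-10*, 00-11*, 000-0*, 0001-*, 0011-*, 01-00*, 01-10*, 010-0*, 011-0*, 1-100, 1-111, 10-11*, 1001-*, 11-00*, 1100-, 111-0*, 1111-
[col 2] -0-11, -001-, -1-00, -11-0, 0--10, 0-0-0, 00-1-, 01--0
Prime implicants: -0-11, -001-, -1-00, -11-0, 0--10, 0-0-0, 00-1-, 01--0, 1-100, 1-111, 1100-, 1111-
PI chart (minterm → PIs covering it):
  0 | 0-0-0  (sole → essential)
  3 | -0-11,-001-,00-1-
  6 | 0--10,00-1-
  8 | -1-00,0-0-0,01--0
  10 | 0--10,0-0-0,01--0
  12 | -1-00,-11-0,01--0
  14 | -11-0,0--10,01--0
  18 | -001-  (sole → essential)
  19 | -0-11,-001-
  23 | -0-11,1-111
  25 | 1100-  (sole → essential)
  28 | -1-00,-11-0,1-100
  30 | -11-0,1111-
  31 | 1-111,1111-
Essential prime implicants: -001-, 0-0-0, 1100-
Petrick residual → -11-0, 0--10, 1-111
Minimum SOP uses 6 PIs: b'c'd + bce' + a'de' + a'c'e' + acde + abc'd'

6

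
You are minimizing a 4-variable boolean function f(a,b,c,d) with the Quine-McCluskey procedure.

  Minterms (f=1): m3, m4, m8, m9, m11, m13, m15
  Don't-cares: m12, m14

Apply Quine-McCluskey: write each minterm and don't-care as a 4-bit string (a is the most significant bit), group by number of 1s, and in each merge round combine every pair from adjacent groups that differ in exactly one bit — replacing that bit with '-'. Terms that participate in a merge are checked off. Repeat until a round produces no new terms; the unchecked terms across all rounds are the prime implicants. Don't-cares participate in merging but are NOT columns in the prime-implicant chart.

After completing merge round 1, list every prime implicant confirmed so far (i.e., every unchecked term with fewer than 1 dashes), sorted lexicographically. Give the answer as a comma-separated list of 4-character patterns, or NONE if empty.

NONE

[col 0] 0011*, 0100*, 1000*, 1001*, 1011*, 1100*, 1101*, 1110*, 1111*
[col 1] -011, -100, 1-00*, 1-01*, 1-11*, 10-1*, 100-*, 11-0*, 11-1*, 110-*, 111-*
[col 2] 1--1, 1-0-, 11--
Prime implicants: -011, -100, 1--1, 1-0-, 11--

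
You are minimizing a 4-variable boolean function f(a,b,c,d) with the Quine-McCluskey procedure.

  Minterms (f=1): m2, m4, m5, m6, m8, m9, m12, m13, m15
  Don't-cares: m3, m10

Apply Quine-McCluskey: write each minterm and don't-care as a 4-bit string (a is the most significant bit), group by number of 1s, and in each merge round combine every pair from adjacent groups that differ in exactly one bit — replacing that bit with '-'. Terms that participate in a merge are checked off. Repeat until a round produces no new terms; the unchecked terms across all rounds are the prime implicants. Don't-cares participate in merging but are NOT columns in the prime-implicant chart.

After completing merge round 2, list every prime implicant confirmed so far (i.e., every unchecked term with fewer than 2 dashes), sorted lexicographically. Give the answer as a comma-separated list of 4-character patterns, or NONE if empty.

size-2^0 implicants → 0010(✓)  0011(✓)  0100(✓)  0101(✓)  0110(✓)  1000(✓)  1001(✓)  1010(✓)  1100(✓)  1101(✓)  1111(✓)
size-2^1 implicants → -010  -100(✓)  -101(✓)  0-10  001-  01-0  010-(✓)  1-00(✓)  1-01(✓)  10-0  100-(✓)  11-1  110-(✓)
size-2^2 implicants → -10-  1-0-
Unchecked terms (primes): -010, -10-, 0-10, 001-, 01-0, 1-0-, 10-0, 11-1

-010, 0-10, 001-, 01-0, 10-0, 11-1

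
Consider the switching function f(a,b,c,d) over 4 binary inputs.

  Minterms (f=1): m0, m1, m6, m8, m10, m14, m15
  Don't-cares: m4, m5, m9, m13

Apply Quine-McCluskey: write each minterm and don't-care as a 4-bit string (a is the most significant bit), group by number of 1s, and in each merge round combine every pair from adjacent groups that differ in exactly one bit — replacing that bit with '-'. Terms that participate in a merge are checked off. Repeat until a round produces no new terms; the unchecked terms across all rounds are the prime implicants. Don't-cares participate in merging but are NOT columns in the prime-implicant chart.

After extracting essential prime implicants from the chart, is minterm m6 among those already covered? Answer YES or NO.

NO

size-2^0 implicants → 0000(✓)  0001(✓)  0100(✓)  0101(✓)  0110(✓)  1000(✓)  1001(✓)  1010(✓)  1101(✓)  1110(✓)  1111(✓)
size-2^1 implicants → -000(✓)  -001(✓)  -101(✓)  -110  0-00(✓)  0-01(✓)  000-(✓)  01-0  010-(✓)  1-01(✓)  1-10  10-0  100-(✓)  11-1  111-
size-2^2 implicants → --01  -00-  0-0-
Unchecked terms (primes): --01, -00-, -110, 0-0-, 01-0, 1-10, 10-0, 11-1, 111-
Minterm coverage:
  m0 ⊆ -00-,0-0-
  m1 ⊆ --01,-00-,0-0-
  m6 ⊆ -110,01-0
  m8 ⊆ -00-,10-0
  m10 ⊆ 1-10,10-0
  m14 ⊆ -110,1-10,111-
  m15 ⊆ 11-1,111-
(no essential prime implicants)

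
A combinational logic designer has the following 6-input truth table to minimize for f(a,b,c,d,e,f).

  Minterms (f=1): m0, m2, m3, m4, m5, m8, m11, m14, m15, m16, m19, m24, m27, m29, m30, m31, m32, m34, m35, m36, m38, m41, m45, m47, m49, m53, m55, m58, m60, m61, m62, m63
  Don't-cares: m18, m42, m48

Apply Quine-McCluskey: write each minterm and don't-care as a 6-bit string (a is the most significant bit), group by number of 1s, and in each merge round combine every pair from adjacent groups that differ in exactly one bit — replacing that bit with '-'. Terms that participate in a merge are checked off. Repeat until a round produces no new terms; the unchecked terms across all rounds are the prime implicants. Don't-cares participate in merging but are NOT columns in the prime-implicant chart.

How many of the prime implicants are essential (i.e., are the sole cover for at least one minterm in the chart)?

9

[col 0] 000000*, 000010*, 000011*, 000100*, 000101*, 001000*, 001011*, 001110*, 001111*, 010000*, 010010*, 010011*, 011000*, 011011*, 011101*, 011110*, 011111*, 100000*, 100010*, 100011*, 100100*, 100110*, 101001*, 101010*, 101101*, 101111*, 110000*, 110001*, 110101*, 110111*, 111010*, 111100*, 111101*, 111110*, 111111*
[col 1] -00000*, -00010*, -00011*, -00100*, -01111*, -10000*, -11101*, -11110*, -11111*, 0-0000*, 0-0010*, 0-0011*, 0-1000*, 0-1011*, 0-1110*, 0-1111*, 00-000*, 00-011*, 000-00*, 0000-0*, 00001-*, 00010-, 001-11*, 00111-*, 01-000*, 01-011*, 0100-0*, 01001-*, 011-11*, 0111-1*, 01111-*, 1-0000*, 1-1010, 1-1101*, 1-1111*, 10-010, 100-00*, 100-10*, 1000-0*, 10001-*, 1001-0*, 101-01, 1011-1*, 11-101*, 11-111*, 110-01, 11000-, 1101-1*, 111-10, 1111-0*, 1111-1*, 11110-*, 11111-*
[col 2] --0000, --1111, -00-00, -000-0, -0001-, -111-1, -1111-, 0--000, 0--011, 0-00-0, 0-001-, 0-1-11, 0-111-, 1-11-1, 100--0, 11-1-1, 1111--
Prime implicants: --0000, --1111, -00-00, -000-0, -0001-, -111-1, -1111-, 0--000, 0--011, 0-00-0, 0-001-, 0-1-11, 0-111-, 00010-, 1-1010, 1-11-1, 10-010, 100--0, 101-01, 11-1-1, 110-01, 11000-, 111-10, 1111--
PI chart (minterm → PIs covering it):
  0 | --0000,-00-00,-000-0,0--000,0-00-0
  2 | -000-0,-0001-,0-00-0,0-001-
  3 | -0001-,0--011,0-001-
  4 | -00-00,00010-
  5 | 00010-  (sole → essential)
  8 | 0--000  (sole → essential)
  11 | 0--011,0-1-11
  14 | 0-111-  (sole → essential)
  15 | --1111,0-1-11,0-111-
  16 | --0000,0--000,0-00-0
  19 | 0--011,0-001-
  24 | 0--000  (sole → essential)
  27 | 0--011,0-1-11
  29 | -111-1  (sole → essential)
  30 | -1111-,0-111-
  31 | --1111,-111-1,-1111-,0-1-11,0-111-
  32 | --0000,-00-00,-000-0,100--0
  34 | -000-0,-0001-,10-010,100--0
  35 | -0001-  (sole → essential)
  36 | -00-00,100--0
  38 | 100--0  (sole → essential)
  41 | 101-01  (sole → essential)
  45 | 1-11-1,101-01
  47 | --1111,1-11-1
  49 | 110-01,11000-
  53 | 11-1-1,110-01
  55 | 11-1-1  (sole → essential)
  58 | 1-1010,111-10
  60 | 1111--  (sole → essential)
  61 | -111-1,1-11-1,11-1-1,1111--
  62 | -1111-,111-10,1111--
  63 | --1111,-111-1,-1111-,1-11-1,11-1-1,1111--
Essential prime implicants: -0001-, -111-1, 0--000, 0-111-, 00010-, 100--0, 101-01, 11-1-1, 1111--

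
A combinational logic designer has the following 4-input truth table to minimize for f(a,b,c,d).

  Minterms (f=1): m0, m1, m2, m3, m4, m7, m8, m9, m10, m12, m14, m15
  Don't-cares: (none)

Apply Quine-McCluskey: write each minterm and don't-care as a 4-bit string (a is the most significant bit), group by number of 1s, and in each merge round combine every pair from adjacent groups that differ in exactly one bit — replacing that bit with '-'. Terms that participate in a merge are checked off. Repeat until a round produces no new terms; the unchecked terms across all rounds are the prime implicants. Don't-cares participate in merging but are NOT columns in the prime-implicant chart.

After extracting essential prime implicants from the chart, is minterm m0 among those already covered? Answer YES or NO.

YES

[col 0] 0000*, 0001*, 0010*, 0011*, 0100*, 0111*, 1000*, 1001*, 1010*, 1100*, 1110*, 1111*
[col 1] -000*, -001*, -010*, -100*, -111, 0-00*, 0-11, 00-0*, 00-1*, 000-*, 001-*, 1-00*, 1-10*, 10-0*, 100-*, 11-0*, 111-
[col 2] --00, -0-0, -00-, 00--, 1--0
Prime implicants: --00, -0-0, -00-, -111, 0-11, 00--, 1--0, 111-
PI chart (minterm → PIs covering it):
  0 | --00,-0-0,-00-,00--
  1 | -00-,00--
  2 | -0-0,00--
  3 | 0-11,00--
  4 | --00  (sole → essential)
  7 | -111,0-11
  8 | --00,-0-0,-00-,1--0
  9 | -00-  (sole → essential)
  10 | -0-0,1--0
  12 | --00,1--0
  14 | 1--0,111-
  15 | -111,111-
Essential prime implicants: --00, -00-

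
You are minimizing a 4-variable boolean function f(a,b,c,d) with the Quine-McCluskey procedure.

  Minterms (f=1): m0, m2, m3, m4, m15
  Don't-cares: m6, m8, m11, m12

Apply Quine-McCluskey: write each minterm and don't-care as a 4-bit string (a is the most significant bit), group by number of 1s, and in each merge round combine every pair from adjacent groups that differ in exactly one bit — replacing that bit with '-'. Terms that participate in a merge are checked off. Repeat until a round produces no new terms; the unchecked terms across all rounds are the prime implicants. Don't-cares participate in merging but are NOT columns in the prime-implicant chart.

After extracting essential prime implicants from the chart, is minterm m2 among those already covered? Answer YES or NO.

NO

[col 0] 0000*, 0010*, 0011*, 0100*, 0110*, 1000*, 1011*, 1100*, 1111*
[col 1] -000*, -011, -100*, 0-00*, 0-10*, 00-0*, 001-, 01-0*, 1-00*, 1-11
[col 2] --00, 0--0
Prime implicants: --00, -011, 0--0, 001-, 1-11
PI chart (minterm → PIs covering it):
  0 | --00,0--0
  2 | 0--0,001-
  3 | -011,001-
  4 | --00,0--0
  15 | 1-11  (sole → essential)
Essential prime implicants: 1-11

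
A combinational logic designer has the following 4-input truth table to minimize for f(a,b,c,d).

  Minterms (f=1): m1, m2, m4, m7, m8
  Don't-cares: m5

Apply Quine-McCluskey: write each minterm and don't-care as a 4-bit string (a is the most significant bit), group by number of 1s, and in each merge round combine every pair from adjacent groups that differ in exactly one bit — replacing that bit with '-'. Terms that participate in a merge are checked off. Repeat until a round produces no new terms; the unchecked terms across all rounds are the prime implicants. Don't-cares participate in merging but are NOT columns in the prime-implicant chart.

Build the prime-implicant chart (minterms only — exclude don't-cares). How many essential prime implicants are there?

5

[col 0] 0001*, 0010, 0100*, 0101*, 0111*, 1000
[col 1] 0-01, 01-1, 010-
Prime implicants: 0-01, 0010, 01-1, 010-, 1000
PI chart (minterm → PIs covering it):
  1 | 0-01  (sole → essential)
  2 | 0010  (sole → essential)
  4 | 010-  (sole → essential)
  7 | 01-1  (sole → essential)
  8 | 1000  (sole → essential)
Essential prime implicants: 0-01, 0010, 01-1, 010-, 1000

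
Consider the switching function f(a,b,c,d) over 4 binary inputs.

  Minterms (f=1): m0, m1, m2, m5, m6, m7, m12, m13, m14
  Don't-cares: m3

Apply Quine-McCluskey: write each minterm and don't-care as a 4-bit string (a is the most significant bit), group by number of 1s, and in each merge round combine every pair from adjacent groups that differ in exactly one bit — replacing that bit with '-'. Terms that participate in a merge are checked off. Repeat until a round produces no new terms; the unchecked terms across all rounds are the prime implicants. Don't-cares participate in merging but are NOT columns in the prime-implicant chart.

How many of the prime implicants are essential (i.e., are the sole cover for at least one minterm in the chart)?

1

size-2^0 implicants → 0000(✓)  0001(✓)  0010(✓)  0011(✓)  0101(✓)  0110(✓)  0111(✓)  1100(✓)  1101(✓)  1110(✓)
size-2^1 implicants → -101  -110  0-01(✓)  0-10(✓)  0-11(✓)  00-0(✓)  00-1(✓)  000-(✓)  001-(✓)  01-1(✓)  011-(✓)  11-0  110-
size-2^2 implicants → 0--1  0-1-  00--
Unchecked terms (primes): -101, -110, 0--1, 0-1-, 00--, 11-0, 110-
Minterm coverage:
  m0 ⊆ 00-- [E]
  m1 ⊆ 0--1,00--
  m2 ⊆ 0-1-,00--
  m5 ⊆ -101,0--1
  m6 ⊆ -110,0-1-
  m7 ⊆ 0--1,0-1-
  m12 ⊆ 11-0,110-
  m13 ⊆ -101,110-
  m14 ⊆ -110,11-0
E = {00--}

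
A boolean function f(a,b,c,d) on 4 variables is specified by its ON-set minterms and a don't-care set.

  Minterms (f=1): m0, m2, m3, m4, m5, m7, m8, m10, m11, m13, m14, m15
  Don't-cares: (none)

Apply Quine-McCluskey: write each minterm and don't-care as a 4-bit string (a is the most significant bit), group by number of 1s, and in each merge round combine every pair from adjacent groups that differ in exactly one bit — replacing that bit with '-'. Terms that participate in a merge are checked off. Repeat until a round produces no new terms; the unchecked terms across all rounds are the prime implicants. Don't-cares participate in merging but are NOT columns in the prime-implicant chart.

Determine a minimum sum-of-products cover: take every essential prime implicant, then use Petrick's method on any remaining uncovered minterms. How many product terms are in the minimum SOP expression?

5

Round 0: 0000✓ 0010✓ 0011✓ 0100✓ 0101✓ 0111✓ 1000✓ 1010✓ 1011✓ 1101✓ 1110✓ 1111✓
Round 1: -000✓ -010✓ -011✓ -101✓ -111✓ 0-00 0-11✓ 00-0✓ 001-✓ 01-1✓ 010- 1-10✓ 1-11✓ 10-0✓ 101-✓ 11-1✓ 111-✓
Round 2: --11 -0-0 -01- -1-1 1-1-
PIs = {--11, -0-0, -01-, -1-1, 0-00, 010-, 1-1-}
Coverage chart:
  m0: -0-0,0-00
  m2: -0-0,-01-
  m3: --11,-01-
  m4: 0-00,010-
  m5: -1-1,010-
  m7: --11,-1-1
  m8: -0-0 ←essential
  m10: -0-0,-01-,1-1-
  m11: --11,-01-,1-1-
  m13: -1-1 ←essential
  m14: 1-1- ←essential
  m15: --11,-1-1,1-1-
Essential: -0-0, -1-1, 1-1-
Petrick residual → --11, 0-00
Min cover (5 terms): cd + b'd' + bd + a'c'd' + ac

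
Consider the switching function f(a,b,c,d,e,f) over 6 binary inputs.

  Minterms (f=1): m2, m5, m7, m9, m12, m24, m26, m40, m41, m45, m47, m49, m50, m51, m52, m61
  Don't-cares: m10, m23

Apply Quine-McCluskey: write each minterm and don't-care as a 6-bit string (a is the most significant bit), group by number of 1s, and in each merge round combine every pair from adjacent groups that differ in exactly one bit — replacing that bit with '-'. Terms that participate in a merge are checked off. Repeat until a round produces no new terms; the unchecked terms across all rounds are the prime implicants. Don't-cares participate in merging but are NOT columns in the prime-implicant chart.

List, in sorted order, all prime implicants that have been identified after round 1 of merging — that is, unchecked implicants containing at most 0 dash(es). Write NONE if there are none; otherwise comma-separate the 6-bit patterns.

size-2^0 implicants → 000010(✓)  000101(✓)  000111(✓)  001001(✓)  001010(✓)  001100  010111(✓)  011000(✓)  011010(✓)  101000(✓)  101001(✓)  101101(✓)  101111(✓)  110001(✓)  110010(✓)  110011(✓)  110100  111101(✓)
size-2^1 implicants → -01001  0-0111  0-1010  00-010  0001-1  0110-0  1-1101  101-01  10100-  1011-1  1100-1  11001-
Unchecked terms (primes): -01001, 0-0111, 0-1010, 00-010, 0001-1, 001100, 0110-0, 1-1101, 101-01, 10100-, 1011-1, 1100-1, 11001-, 110100

001100, 110100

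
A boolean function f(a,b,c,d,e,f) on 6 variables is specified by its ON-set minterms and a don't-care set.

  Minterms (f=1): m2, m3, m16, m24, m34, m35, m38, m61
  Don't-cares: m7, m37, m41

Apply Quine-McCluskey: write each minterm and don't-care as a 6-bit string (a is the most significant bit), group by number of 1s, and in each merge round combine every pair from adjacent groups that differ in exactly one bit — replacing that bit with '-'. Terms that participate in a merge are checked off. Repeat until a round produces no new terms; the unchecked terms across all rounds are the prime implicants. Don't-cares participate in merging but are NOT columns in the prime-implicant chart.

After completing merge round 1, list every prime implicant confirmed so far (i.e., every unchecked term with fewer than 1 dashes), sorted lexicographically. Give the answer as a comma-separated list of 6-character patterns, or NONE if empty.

size-2^0 implicants → 000010(✓)  000011(✓)  000111(✓)  010000(✓)  011000(✓)  100010(✓)  100011(✓)  100101  100110(✓)  101001  111101
size-2^1 implicants → -00010(✓)  -00011(✓)  000-11  00001-(✓)  01-000  100-10  10001-(✓)
size-2^2 implicants → -0001-
Unchecked terms (primes): -0001-, 000-11, 01-000, 100-10, 100101, 101001, 111101

100101, 101001, 111101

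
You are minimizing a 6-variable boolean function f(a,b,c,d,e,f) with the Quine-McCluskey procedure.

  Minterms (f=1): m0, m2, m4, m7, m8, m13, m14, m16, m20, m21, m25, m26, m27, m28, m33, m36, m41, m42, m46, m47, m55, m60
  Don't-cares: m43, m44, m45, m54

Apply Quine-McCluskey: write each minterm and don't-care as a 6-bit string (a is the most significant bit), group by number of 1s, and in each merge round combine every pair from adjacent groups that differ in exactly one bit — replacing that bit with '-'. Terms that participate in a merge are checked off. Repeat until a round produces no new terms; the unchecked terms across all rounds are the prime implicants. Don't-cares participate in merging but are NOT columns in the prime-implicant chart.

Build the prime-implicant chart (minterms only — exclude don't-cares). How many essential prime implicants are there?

[col 0] 000000*, 000010*, 000100*, 000111, 001000*, 001101*, 001110*, 010000*, 010100*, 010101*, 011001*, 011010*, 011011*, 011100*, 100001*, 100100*, 101001*, 101010*, 101011*, 101100*, 101101*, 101110*, 101111*, 110110*, 110111*, 111100*
[col 1] -00100, -01101, -01110, -11100, 0-0000*, 0-0100*, 00-000, 000-00*, 0000-0, 01-100, 010-00*, 01010-, 0110-1, 01101-, 1-1100, 10-001, 10-100, 101-01*, 101-10*, 101-11*, 1010-1*, 10101-*, 1011-0*, 1011-1*, 10110-*, 10111-*, 11011-
[col 2] 0-0-00, 101--1, 101-1-, 1011--
Prime implicants: -00100, -01101, -01110, -11100, 0-0-00, 00-000, 0000-0, 000111, 01-100, 01010-, 0110-1, 01101-, 1-1100, 10-001, 10-100, 101--1, 101-1-, 1011--, 11011-
PI chart (minterm → PIs covering it):
  0 | 0-0-00,00-000,0000-0
  2 | 0000-0  (sole → essential)
  4 | -00100,0-0-00
  7 | 000111  (sole → essential)
  8 | 00-000  (sole → essential)
  13 | -01101  (sole → essential)
  14 | -01110  (sole → essential)
  16 | 0-0-00  (sole → essential)
  20 | 0-0-00,01-100,01010-
  21 | 01010-  (sole → essential)
  25 | 0110-1  (sole → essential)
  26 | 01101-  (sole → essential)
  27 | 0110-1,01101-
  28 | -11100,01-100
  33 | 10-001  (sole → essential)
  36 | -00100,10-100
  41 | 10-001,101--1
  42 | 101-1-  (sole → essential)
  46 | -01110,101-1-,1011--
  47 | 101--1,101-1-,1011--
  55 | 11011-  (sole → essential)
  60 | -11100,1-1100
Essential prime implicants: -01101, -01110, 0-0-00, 00-000, 0000-0, 000111, 01010-, 0110-1, 01101-, 10-001, 101-1-, 11011-

12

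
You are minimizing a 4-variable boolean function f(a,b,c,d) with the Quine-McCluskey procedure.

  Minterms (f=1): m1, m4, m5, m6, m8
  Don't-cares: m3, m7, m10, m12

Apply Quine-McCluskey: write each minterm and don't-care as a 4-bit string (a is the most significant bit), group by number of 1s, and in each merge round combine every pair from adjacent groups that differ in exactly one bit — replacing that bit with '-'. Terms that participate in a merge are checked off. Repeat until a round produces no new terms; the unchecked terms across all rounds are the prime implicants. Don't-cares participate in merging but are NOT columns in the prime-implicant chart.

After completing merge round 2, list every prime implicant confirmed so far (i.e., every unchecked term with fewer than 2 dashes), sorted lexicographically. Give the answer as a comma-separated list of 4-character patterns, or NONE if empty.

[col 0] 0001*, 0011*, 0100*, 0101*, 0110*, 0111*, 1000*, 1010*, 1100*
[col 1] -100, 0-01*, 0-11*, 00-1*, 01-0*, 01-1*, 010-*, 011-*, 1-00, 10-0
[col 2] 0--1, 01--
Prime implicants: -100, 0--1, 01--, 1-00, 10-0

-100, 1-00, 10-0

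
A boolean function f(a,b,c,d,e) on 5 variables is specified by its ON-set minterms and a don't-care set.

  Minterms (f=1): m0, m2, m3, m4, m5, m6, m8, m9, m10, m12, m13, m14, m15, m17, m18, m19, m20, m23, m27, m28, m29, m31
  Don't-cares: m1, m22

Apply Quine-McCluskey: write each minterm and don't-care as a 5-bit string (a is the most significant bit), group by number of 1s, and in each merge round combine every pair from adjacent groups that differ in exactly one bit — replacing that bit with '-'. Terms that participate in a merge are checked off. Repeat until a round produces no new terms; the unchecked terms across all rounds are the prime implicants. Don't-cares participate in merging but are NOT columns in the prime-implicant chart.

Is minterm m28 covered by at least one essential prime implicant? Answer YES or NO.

NO

size-2^0 implicants → 00000(✓)  00001(✓)  00010(✓)  00011(✓)  00100(✓)  00101(✓)  00110(✓)  01000(✓)  01001(✓)  01010(✓)  01100(✓)  01101(✓)  01110(✓)  01111(✓)  10001(✓)  10010(✓)  10011(✓)  10100(✓)  10110(✓)  10111(✓)  11011(✓)  11100(✓)  11101(✓)  11111(✓)
size-2^1 implicants → -0001(✓)  -0010(✓)  -0011(✓)  -0100(✓)  -0110(✓)  -1100(✓)  -1101(✓)  -1111(✓)  0-000(✓)  0-001(✓)  0-010(✓)  0-100(✓)  0-101(✓)  0-110(✓)  00-00(✓)  00-01(✓)  00-10(✓)  000-0(✓)  000-1(✓)  0000-(✓)  0001-(✓)  001-0(✓)  0010-(✓)  01-00(✓)  01-01(✓)  01-10(✓)  010-0(✓)  0100-(✓)  011-0(✓)  011-1(✓)  0110-(✓)  0111-(✓)  1-011(✓)  1-100(✓)  1-111(✓)  10-10(✓)  10-11(✓)  100-1(✓)  1001-(✓)  101-0(✓)  1011-(✓)  11-11(✓)  111-1(✓)  1110-(✓)
size-2^2 implicants → --100  -0-10  -00-1  -001-  -01-0  -11-1  -110-  0--00(✓)  0--01(✓)  0--10(✓)  0-0-0(✓)  0-00-(✓)  0-1-0(✓)  0-10-(✓)  00--0(✓)  00-0-(✓)  000--  01--0(✓)  01-0-(✓)  011--  1--11  10-1-
size-2^3 implicants → 0---0  0--0-
Unchecked terms (primes): --100, -0-10, -00-1, -001-, -01-0, -11-1, -110-, 0---0, 0--0-, 000--, 011--, 1--11, 10-1-
Minterm coverage:
  m0 ⊆ 0---0,0--0-,000--
  m2 ⊆ -0-10,-001-,0---0,000--
  m3 ⊆ -00-1,-001-,000--
  m4 ⊆ --100,-01-0,0---0,0--0-
  m5 ⊆ 0--0- [E]
  m6 ⊆ -0-10,-01-0,0---0
  m8 ⊆ 0---0,0--0-
  m9 ⊆ 0--0- [E]
  m10 ⊆ 0---0 [E]
  m12 ⊆ --100,-110-,0---0,0--0-,011--
  m13 ⊆ -11-1,-110-,0--0-,011--
  m14 ⊆ 0---0,011--
  m15 ⊆ -11-1,011--
  m17 ⊆ -00-1 [E]
  m18 ⊆ -0-10,-001-,10-1-
  m19 ⊆ -00-1,-001-,1--11,10-1-
  m20 ⊆ --100,-01-0
  m23 ⊆ 1--11,10-1-
  m27 ⊆ 1--11 [E]
  m28 ⊆ --100,-110-
  m29 ⊆ -11-1,-110-
  m31 ⊆ -11-1,1--11
E = {-00-1, 0---0, 0--0-, 1--11}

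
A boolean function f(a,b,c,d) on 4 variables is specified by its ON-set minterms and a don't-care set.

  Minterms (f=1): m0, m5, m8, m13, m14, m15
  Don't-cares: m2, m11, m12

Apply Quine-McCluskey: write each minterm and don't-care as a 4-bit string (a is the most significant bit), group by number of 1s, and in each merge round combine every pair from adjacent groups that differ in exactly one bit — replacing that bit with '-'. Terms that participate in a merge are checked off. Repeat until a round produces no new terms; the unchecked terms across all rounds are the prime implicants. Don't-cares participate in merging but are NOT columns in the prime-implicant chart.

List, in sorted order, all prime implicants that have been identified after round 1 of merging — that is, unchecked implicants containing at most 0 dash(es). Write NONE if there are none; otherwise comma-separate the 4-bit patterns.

NONE

size-2^0 implicants → 0000(✓)  0010(✓)  0101(✓)  1000(✓)  1011(✓)  1100(✓)  1101(✓)  1110(✓)  1111(✓)
size-2^1 implicants → -000  -101  00-0  1-00  1-11  11-0(✓)  11-1(✓)  110-(✓)  111-(✓)
size-2^2 implicants → 11--
Unchecked terms (primes): -000, -101, 00-0, 1-00, 1-11, 11--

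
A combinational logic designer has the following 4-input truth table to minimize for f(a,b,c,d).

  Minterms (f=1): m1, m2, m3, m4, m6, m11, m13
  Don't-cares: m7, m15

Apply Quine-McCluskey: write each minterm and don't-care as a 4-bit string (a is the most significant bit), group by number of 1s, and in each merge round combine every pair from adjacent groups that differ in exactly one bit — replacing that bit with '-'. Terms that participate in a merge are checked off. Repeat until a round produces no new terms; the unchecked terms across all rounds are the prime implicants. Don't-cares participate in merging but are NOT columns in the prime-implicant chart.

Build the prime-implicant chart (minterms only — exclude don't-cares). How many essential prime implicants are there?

[col 0] 0001*, 0010*, 0011*, 0100*, 0110*, 0111*, 1011*, 1101*, 1111*
[col 1] -011*, -111*, 0-10*, 0-11*, 00-1, 001-*, 01-0, 011-*, 1-11*, 11-1
[col 2] --11, 0-1-
Prime implicants: --11, 0-1-, 00-1, 01-0, 11-1
PI chart (minterm → PIs covering it):
  1 | 00-1  (sole → essential)
  2 | 0-1-  (sole → essential)
  3 | --11,0-1-,00-1
  4 | 01-0  (sole → essential)
  6 | 0-1-,01-0
  11 | --11  (sole → essential)
  13 | 11-1  (sole → essential)
Essential prime implicants: --11, 0-1-, 00-1, 01-0, 11-1

5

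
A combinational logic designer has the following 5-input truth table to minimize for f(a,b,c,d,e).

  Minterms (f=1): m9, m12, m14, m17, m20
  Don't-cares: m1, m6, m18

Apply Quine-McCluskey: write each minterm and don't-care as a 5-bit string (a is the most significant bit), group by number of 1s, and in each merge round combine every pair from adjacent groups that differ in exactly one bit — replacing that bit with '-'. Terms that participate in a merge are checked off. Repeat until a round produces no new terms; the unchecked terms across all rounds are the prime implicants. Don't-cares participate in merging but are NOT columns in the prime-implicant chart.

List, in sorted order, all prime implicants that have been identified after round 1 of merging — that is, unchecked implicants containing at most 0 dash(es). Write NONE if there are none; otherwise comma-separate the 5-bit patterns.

10010, 10100

Round 0: 00001✓ 00110✓ 01001✓ 01100✓ 01110✓ 10001✓ 10010 10100
Round 1: -0001 0-001 0-110 011-0
PIs = {-0001, 0-001, 0-110, 011-0, 10010, 10100}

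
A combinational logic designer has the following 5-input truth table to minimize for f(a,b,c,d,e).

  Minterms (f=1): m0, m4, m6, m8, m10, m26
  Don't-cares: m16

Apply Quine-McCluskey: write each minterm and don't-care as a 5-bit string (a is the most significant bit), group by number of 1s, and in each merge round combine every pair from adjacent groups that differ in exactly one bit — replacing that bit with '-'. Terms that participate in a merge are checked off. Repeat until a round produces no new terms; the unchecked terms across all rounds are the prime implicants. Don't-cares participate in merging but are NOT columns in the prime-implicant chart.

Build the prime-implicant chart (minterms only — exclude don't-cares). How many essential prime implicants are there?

Round 0: 00000✓ 00100✓ 00110✓ 01000✓ 01010✓ 10000✓ 11010✓
Round 1: -0000 -1010 0-000 00-00 001-0 010-0
PIs = {-0000, -1010, 0-000, 00-00, 001-0, 010-0}
Coverage chart:
  m0: -0000,0-000,00-00
  m4: 00-00,001-0
  m6: 001-0 ←essential
  m8: 0-000,010-0
  m10: -1010,010-0
  m26: -1010 ←essential
Essential: -1010, 001-0

2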